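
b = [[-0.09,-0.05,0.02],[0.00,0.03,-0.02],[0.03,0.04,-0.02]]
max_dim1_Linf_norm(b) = 0.09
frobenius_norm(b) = 0.12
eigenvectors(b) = [[(0.94+0j), (-0.18-0.04j), (-0.18+0.04j)],[-0.06+0.00j, (0.64+0.09j), (0.64-0.09j)],[-0.35+0.00j, 0.74+0.00j, (0.74-0j)]]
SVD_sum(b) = [[-0.08, -0.06, 0.03], [0.02, 0.01, -0.01], [0.04, 0.03, -0.01]] + [[-0.01, 0.01, -0.01], [-0.02, 0.02, -0.01], [-0.01, 0.01, -0.01]] + [[-0.00, 0.00, 0.0], [0.0, -0.0, -0.0], [-0.0, 0.0, 0.0]]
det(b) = -0.00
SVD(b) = [[-0.88, -0.40, 0.26], [0.19, -0.80, -0.58], [0.43, -0.46, 0.78]] @ diag([0.11799316786647882, 0.03571533588767297, 0.0014237693856965206]) @ [[0.78, 0.57, -0.25],  [0.61, -0.63, 0.48],  [-0.11, 0.53, 0.84]]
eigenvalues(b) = [(-0.09+0j), (0.01+0j), (0.01-0j)]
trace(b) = -0.08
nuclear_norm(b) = 0.16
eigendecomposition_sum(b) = [[-0.09-0.00j, -0.04+0.00j, 0.01-0.00j], [(0.01+0j), -0j, -0.00+0.00j], [0.03+0.00j, 0.02-0.00j, (-0.01+0j)]] + [[-0j, -0.00+0.01j, 0.00-0.01j],[(-0+0.01j), 0.01-0.02j, -0.01+0.02j],[(-0+0.01j), 0.01-0.02j, (-0.01+0.02j)]] + [[0.00+0.00j, (-0-0.01j), 0.00+0.01j],[-0.00-0.01j, (0.01+0.02j), (-0.01-0.02j)],[(-0-0.01j), (0.01+0.02j), (-0.01-0.02j)]]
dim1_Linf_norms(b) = [0.09, 0.03, 0.04]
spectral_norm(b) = 0.12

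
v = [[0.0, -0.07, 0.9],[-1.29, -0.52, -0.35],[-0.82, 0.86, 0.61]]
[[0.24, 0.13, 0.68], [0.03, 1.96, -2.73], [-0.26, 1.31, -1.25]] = v @ [[0.07, -1.54, 1.96], [-0.40, -0.04, -0.12], [0.24, 0.14, 0.75]]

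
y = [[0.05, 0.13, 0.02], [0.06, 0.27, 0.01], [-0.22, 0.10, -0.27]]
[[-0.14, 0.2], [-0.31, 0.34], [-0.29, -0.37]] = y@ [[0.44, 1.2],[-1.26, 0.95],[0.26, 0.75]]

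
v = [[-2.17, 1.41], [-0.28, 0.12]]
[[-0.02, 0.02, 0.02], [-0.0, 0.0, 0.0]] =v @[[0.01, -0.01, -0.01],[-0.0, 0.0, 0.00]]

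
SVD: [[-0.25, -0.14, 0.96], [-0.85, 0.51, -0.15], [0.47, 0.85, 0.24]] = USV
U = [[0.79, 0.07, 0.61],[-0.32, 0.89, 0.32],[-0.52, -0.45, 0.72]]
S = [1.0, 1.0, 1.0]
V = [[-0.17, -0.72, 0.68], [-0.98, 0.06, -0.18], [-0.08, 0.69, 0.72]]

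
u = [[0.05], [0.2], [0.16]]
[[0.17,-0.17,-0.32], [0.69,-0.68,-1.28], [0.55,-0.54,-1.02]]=u @ [[3.44,-3.39,-6.39]]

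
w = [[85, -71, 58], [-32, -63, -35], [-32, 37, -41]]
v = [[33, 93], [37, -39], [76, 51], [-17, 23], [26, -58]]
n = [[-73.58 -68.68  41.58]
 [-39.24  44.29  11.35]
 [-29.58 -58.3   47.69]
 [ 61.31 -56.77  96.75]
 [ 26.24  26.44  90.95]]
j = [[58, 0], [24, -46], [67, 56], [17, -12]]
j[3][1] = -12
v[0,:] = [33, 93]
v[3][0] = -17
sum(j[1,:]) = -22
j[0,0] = 58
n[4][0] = 26.24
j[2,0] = 67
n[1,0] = -39.24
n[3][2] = 96.75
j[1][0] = 24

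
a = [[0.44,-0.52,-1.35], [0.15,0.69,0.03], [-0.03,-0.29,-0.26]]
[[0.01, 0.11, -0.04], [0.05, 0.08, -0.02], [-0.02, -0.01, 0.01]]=a @ [[0.09, 0.11, -0.11], [0.05, 0.09, -0.01], [0.0, -0.08, -0.0]]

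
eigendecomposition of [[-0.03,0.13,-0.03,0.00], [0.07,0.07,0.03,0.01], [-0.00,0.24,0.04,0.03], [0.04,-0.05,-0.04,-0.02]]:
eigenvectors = [[-0.16,-0.71,-0.19,0.07], [-0.42,0.34,0.06,-0.06], [-0.84,-0.57,0.61,-0.34], [0.28,0.23,-0.77,0.93]]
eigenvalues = [0.15, -0.12, 0.03, 0.0]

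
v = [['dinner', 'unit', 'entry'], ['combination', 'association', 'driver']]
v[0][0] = 'dinner'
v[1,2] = 'driver'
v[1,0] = 'combination'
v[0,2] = 'entry'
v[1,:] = ['combination', 'association', 'driver']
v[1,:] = ['combination', 'association', 'driver']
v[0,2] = 'entry'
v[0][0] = 'dinner'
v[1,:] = ['combination', 'association', 'driver']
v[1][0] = 'combination'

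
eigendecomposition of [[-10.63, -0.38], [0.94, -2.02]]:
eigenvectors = [[-0.99, 0.04], [0.11, -1.00]]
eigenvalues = [-10.59, -2.06]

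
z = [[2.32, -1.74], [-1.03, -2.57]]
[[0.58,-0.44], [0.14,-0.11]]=z@[[0.16, -0.12], [-0.12, 0.09]]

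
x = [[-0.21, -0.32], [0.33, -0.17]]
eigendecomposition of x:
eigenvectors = [[(0.04-0.7j), (0.04+0.7j)], [(-0.71+0j), -0.71-0.00j]]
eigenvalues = [(-0.19+0.32j), (-0.19-0.32j)]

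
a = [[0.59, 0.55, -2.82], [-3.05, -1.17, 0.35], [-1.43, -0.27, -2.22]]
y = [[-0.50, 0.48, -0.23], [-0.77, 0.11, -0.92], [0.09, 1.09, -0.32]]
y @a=[[-1.43,-0.77,2.09],[0.53,-0.30,4.25],[-2.81,-1.14,0.84]]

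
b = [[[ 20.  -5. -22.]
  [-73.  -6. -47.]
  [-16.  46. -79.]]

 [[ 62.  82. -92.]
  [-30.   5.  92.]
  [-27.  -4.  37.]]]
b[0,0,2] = -22.0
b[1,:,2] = [-92.0, 92.0, 37.0]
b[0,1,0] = -73.0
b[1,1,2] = 92.0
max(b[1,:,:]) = 92.0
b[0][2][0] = -16.0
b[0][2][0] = -16.0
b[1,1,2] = 92.0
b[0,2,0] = -16.0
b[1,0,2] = -92.0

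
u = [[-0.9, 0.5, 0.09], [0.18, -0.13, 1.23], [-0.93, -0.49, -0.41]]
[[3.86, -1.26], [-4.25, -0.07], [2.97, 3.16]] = u @ [[-3.24, -1.0], [2.37, -4.26], [-2.73, -0.36]]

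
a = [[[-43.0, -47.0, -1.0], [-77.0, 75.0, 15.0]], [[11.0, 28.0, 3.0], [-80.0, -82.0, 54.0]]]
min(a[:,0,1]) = -47.0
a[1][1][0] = -80.0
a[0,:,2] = [-1.0, 15.0]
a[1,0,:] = [11.0, 28.0, 3.0]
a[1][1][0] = -80.0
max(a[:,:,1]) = 75.0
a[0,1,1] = 75.0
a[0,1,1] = 75.0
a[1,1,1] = -82.0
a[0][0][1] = -47.0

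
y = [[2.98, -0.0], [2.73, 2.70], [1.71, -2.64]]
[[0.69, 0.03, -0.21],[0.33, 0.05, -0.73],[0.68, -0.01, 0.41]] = y @ [[0.23,0.01,-0.07],[-0.11,0.01,-0.2]]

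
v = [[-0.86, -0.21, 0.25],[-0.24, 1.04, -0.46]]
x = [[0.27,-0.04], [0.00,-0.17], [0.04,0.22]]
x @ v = [[-0.22, -0.1, 0.09], [0.04, -0.18, 0.08], [-0.09, 0.22, -0.09]]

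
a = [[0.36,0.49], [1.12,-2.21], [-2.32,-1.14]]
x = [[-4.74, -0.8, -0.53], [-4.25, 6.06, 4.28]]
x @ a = [[-1.37, 0.05],[-4.67, -20.35]]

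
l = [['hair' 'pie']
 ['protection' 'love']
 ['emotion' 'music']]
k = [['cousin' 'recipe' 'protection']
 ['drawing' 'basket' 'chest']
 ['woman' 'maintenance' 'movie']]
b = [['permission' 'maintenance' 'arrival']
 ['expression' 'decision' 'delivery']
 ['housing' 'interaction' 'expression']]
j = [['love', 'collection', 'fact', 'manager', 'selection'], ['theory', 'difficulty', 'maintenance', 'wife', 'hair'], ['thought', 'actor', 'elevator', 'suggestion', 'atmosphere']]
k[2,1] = 'maintenance'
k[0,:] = ['cousin', 'recipe', 'protection']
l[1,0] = 'protection'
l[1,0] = 'protection'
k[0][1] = 'recipe'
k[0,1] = 'recipe'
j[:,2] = ['fact', 'maintenance', 'elevator']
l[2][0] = 'emotion'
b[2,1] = 'interaction'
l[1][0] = 'protection'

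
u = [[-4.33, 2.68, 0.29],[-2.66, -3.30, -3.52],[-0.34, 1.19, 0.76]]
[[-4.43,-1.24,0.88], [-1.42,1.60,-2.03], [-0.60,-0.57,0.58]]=u@[[0.84, 0.09, 0.07], [-0.30, -0.29, 0.43], [0.05, -0.25, 0.12]]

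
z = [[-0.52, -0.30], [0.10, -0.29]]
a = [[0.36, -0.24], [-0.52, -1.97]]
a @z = [[-0.21,-0.04], [0.07,0.73]]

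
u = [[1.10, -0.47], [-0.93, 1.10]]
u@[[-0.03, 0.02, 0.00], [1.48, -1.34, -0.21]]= [[-0.73,0.65,0.10], [1.66,-1.49,-0.23]]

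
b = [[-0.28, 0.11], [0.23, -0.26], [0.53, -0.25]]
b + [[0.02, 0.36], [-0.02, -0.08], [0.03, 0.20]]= [[-0.26,0.47], [0.21,-0.34], [0.56,-0.05]]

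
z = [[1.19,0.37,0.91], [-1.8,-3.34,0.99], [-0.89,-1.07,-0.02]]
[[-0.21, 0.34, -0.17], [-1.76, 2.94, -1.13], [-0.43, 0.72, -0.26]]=z @ [[0.18, -0.30, 0.1], [0.26, -0.44, 0.17], [-0.57, 0.94, -0.39]]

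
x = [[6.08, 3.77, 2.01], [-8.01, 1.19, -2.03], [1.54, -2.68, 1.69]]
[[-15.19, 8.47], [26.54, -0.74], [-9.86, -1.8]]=x @[[-2.78, -0.04], [1.2, 1.55], [-1.40, 1.43]]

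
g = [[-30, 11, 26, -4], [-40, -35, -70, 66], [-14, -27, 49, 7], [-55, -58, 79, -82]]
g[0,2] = 26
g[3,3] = -82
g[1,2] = -70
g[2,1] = -27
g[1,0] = -40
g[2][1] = -27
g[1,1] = -35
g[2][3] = 7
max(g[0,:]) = 26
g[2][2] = 49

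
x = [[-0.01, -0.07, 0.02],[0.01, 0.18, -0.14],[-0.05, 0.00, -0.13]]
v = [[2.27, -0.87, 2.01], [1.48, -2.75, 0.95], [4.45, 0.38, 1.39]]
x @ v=[[-0.04,0.21,-0.06],[-0.33,-0.56,-0.00],[-0.69,-0.01,-0.28]]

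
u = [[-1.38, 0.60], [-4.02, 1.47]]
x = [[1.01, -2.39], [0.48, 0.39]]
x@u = [[8.21, -2.91],[-2.23, 0.86]]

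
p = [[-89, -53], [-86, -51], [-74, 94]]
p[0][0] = -89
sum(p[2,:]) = 20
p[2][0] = -74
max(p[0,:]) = -53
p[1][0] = -86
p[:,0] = [-89, -86, -74]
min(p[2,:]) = -74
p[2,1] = 94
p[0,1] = -53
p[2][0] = -74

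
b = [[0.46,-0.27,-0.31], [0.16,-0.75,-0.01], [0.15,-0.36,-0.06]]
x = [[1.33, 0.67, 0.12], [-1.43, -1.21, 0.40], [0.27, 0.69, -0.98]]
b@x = [[0.91, 0.42, 0.25], [1.28, 1.01, -0.27], [0.7, 0.49, -0.07]]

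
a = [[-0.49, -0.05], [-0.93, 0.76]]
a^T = [[-0.49, -0.93], [-0.05, 0.76]]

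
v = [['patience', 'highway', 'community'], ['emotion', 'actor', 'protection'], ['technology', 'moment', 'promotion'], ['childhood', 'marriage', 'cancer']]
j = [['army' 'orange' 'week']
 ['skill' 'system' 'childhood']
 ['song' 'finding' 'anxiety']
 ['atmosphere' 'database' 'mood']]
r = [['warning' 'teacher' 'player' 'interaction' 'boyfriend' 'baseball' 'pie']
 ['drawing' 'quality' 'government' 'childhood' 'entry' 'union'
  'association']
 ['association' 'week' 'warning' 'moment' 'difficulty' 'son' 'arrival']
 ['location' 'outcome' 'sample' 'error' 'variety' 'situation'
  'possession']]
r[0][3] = 'interaction'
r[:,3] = ['interaction', 'childhood', 'moment', 'error']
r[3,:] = ['location', 'outcome', 'sample', 'error', 'variety', 'situation', 'possession']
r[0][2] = 'player'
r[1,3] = 'childhood'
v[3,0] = 'childhood'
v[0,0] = 'patience'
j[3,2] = 'mood'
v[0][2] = 'community'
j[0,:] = ['army', 'orange', 'week']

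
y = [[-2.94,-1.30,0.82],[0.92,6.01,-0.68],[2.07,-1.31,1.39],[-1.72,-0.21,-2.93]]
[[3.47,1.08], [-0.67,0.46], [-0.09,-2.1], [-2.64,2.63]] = y @ [[-0.87, -0.57], [0.18, 0.10], [1.4, -0.57]]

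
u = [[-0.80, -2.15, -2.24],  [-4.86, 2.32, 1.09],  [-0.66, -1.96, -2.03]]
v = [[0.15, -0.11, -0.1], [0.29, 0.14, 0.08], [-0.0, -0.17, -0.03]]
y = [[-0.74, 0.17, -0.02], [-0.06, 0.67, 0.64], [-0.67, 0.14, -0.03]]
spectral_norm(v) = 0.35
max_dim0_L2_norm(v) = 0.33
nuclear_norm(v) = 0.66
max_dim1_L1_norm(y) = 1.37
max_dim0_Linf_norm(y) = 0.74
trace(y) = -0.10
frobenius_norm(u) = 6.99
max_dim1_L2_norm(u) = 5.49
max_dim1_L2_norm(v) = 0.33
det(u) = 0.05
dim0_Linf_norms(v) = [0.29, 0.17, 0.1]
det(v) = 0.01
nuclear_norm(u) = 9.76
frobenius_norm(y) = 1.38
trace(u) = -0.51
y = u @ v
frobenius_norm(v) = 0.43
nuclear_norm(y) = 1.94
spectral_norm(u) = 5.66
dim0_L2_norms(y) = [1.0, 0.71, 0.64]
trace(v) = 0.26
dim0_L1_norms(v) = [0.44, 0.42, 0.21]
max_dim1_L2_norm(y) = 0.93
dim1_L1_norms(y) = [0.93, 1.37, 0.84]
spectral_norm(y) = 1.08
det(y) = -0.00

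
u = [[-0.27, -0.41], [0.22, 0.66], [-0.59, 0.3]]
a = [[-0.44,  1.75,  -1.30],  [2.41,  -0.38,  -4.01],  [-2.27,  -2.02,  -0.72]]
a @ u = [[1.27, 0.95], [1.63, -2.44], [0.59, -0.62]]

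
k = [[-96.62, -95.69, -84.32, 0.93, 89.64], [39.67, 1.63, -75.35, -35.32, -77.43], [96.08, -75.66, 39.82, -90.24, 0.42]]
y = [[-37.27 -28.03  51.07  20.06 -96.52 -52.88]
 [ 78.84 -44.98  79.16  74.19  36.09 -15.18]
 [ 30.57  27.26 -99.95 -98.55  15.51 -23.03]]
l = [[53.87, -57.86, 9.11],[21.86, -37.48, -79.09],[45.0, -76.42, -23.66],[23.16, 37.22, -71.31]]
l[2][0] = 45.0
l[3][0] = 23.16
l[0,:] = [53.87, -57.86, 9.11]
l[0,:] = [53.87, -57.86, 9.11]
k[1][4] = -77.43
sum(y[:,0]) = 72.14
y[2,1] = 27.26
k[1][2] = -75.35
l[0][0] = 53.87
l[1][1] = -37.48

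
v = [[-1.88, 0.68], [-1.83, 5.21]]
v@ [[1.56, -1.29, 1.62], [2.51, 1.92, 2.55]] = [[-1.23, 3.73, -1.31], [10.22, 12.36, 10.32]]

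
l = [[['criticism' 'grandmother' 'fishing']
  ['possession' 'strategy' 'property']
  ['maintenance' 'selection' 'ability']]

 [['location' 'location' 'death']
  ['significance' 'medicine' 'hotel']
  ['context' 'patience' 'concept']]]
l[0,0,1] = 'grandmother'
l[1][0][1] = 'location'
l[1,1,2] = 'hotel'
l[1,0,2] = 'death'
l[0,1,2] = 'property'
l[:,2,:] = [['maintenance', 'selection', 'ability'], ['context', 'patience', 'concept']]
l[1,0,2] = 'death'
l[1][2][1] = 'patience'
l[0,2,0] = 'maintenance'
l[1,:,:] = [['location', 'location', 'death'], ['significance', 'medicine', 'hotel'], ['context', 'patience', 'concept']]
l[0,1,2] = 'property'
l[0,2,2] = 'ability'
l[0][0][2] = 'fishing'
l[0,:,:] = [['criticism', 'grandmother', 'fishing'], ['possession', 'strategy', 'property'], ['maintenance', 'selection', 'ability']]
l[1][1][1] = 'medicine'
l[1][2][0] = 'context'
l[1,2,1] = 'patience'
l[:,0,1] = ['grandmother', 'location']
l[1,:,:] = [['location', 'location', 'death'], ['significance', 'medicine', 'hotel'], ['context', 'patience', 'concept']]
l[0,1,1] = 'strategy'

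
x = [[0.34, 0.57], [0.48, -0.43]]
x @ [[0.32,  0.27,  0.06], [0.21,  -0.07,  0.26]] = [[0.23, 0.05, 0.17],[0.06, 0.16, -0.08]]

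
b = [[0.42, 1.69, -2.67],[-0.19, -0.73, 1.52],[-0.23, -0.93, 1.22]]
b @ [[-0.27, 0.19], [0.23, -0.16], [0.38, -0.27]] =[[-0.74,0.53], [0.46,-0.33], [0.31,-0.22]]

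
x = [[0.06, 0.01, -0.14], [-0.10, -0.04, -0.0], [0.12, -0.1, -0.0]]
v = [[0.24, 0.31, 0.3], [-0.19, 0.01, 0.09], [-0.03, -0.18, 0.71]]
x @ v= [[0.02, 0.04, -0.08],[-0.02, -0.03, -0.03],[0.05, 0.04, 0.03]]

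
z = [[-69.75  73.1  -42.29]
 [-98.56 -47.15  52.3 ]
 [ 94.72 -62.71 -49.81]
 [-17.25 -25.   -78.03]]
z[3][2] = -78.03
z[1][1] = -47.15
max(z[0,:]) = 73.1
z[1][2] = 52.3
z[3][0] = -17.25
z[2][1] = -62.71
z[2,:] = [94.72, -62.71, -49.81]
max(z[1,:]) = 52.3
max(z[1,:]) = 52.3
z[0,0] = -69.75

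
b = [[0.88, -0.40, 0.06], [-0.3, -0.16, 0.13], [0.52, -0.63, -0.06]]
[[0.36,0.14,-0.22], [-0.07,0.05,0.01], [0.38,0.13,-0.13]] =b @ [[0.27, 0.06, -0.2], [-0.35, -0.18, 0.07], [-0.35, 0.29, -0.27]]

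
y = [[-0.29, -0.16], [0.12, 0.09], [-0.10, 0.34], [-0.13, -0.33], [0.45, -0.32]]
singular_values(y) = [0.65, 0.51]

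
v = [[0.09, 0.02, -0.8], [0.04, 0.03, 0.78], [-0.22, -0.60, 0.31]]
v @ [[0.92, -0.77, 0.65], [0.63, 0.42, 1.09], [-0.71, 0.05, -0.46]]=[[0.66, -0.1, 0.45],[-0.5, 0.02, -0.3],[-0.8, -0.07, -0.94]]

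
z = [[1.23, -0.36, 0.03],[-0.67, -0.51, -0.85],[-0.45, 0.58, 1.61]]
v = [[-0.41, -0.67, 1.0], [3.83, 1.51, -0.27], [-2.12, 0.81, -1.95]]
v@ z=[[-0.51, 1.07, 2.17], [3.82, -2.31, -1.6], [-2.27, -0.78, -3.89]]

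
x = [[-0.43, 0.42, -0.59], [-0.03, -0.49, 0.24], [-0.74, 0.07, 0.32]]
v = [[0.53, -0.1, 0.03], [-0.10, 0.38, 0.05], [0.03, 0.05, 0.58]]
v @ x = [[-0.25, 0.27, -0.33], [-0.01, -0.22, 0.17], [-0.44, 0.03, 0.18]]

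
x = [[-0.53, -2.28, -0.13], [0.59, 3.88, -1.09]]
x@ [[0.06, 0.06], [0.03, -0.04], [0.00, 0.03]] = [[-0.10, 0.06], [0.15, -0.15]]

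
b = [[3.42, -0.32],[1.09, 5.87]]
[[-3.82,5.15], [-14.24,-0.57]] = b @ [[-1.32, 1.47], [-2.18, -0.37]]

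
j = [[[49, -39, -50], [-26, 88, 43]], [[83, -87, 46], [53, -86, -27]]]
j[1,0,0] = 83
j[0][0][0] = 49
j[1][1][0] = 53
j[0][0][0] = 49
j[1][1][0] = 53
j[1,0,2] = 46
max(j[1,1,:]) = 53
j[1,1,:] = [53, -86, -27]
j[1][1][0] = 53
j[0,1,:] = [-26, 88, 43]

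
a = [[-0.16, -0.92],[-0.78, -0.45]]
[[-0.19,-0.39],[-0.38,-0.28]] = a@ [[0.41, 0.13], [0.13, 0.40]]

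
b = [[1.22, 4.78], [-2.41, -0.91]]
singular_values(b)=[5.19, 2.01]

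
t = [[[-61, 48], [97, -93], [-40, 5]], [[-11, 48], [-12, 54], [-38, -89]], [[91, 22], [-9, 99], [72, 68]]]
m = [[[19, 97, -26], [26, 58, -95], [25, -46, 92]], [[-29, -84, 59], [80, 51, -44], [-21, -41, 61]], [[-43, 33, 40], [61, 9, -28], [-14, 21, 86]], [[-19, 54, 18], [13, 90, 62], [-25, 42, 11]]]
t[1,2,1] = -89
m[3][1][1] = 90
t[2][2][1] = 68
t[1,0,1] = 48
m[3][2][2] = 11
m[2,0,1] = 33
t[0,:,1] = [48, -93, 5]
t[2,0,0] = 91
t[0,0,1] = 48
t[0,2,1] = 5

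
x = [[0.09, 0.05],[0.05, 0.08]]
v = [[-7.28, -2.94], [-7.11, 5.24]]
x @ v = [[-1.01, -0.00],[-0.93, 0.27]]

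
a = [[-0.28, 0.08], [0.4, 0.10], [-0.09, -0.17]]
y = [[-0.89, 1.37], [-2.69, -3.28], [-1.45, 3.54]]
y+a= [[-1.17, 1.45], [-2.29, -3.18], [-1.54, 3.37]]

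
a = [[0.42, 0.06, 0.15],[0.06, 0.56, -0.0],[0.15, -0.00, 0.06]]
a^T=[[0.42, 0.06, 0.15], [0.06, 0.56, -0.00], [0.15, -0.00, 0.06]]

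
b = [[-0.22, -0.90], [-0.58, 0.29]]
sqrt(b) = [[0.30+0.57j, (-0.53+0.5j)], [(-0.34+0.32j), 0.60+0.29j]]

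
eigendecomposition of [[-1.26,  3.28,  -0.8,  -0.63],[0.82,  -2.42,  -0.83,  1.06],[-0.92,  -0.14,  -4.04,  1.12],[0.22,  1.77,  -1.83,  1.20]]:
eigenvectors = [[0j,(0.64+0j),0.12-0.37j,(0.12+0.37j)], [0.23+0.00j,0.03+0.00j,0.18+0.29j,(0.18-0.29j)], [(0.2+0j),-0.34+0.00j,0.82+0.00j,(0.82-0j)], [(0.95+0j),(-0.68+0j),(0.23-0.07j),0.23+0.07j]]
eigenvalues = [(1.25+0j), 0j, (-3.89+0.26j), (-3.89-0.26j)]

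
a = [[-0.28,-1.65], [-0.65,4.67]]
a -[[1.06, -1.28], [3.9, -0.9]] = [[-1.34, -0.37], [-4.55, 5.57]]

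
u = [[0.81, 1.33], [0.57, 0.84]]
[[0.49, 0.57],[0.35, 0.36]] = u @[[0.67, -0.04], [-0.04, 0.45]]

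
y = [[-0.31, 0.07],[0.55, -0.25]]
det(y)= 0.039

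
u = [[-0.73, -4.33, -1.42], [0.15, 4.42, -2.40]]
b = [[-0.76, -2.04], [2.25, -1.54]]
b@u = [[0.25, -5.73, 5.98],[-1.87, -16.55, 0.50]]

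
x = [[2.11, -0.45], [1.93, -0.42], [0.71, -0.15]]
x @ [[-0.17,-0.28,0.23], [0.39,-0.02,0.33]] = [[-0.53, -0.58, 0.34], [-0.49, -0.53, 0.31], [-0.18, -0.20, 0.11]]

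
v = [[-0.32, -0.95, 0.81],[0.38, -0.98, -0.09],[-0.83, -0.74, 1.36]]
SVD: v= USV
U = [[-0.59, -0.22, -0.78],[-0.18, -0.90, 0.39],[-0.79, 0.37, 0.49]]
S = [2.16, 1.08, 0.01]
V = [[0.36, 0.61, -0.71], [-0.54, 0.75, 0.38], [-0.76, -0.24, -0.60]]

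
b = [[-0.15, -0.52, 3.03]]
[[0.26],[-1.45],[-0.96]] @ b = [[-0.04, -0.14, 0.79], [0.22, 0.75, -4.39], [0.14, 0.50, -2.91]]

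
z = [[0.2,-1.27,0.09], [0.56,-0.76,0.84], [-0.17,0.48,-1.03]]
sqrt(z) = [[0.72-0.19j,(-1.18+0.26j),-0.40-0.78j], [(0.46-0.2j),(0.01+0.28j),0.35-0.84j], [(-0.02+0.25j),0.28-0.35j,0.21+1.04j]]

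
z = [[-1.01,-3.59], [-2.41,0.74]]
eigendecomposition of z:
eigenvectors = [[-0.85, 0.67],[-0.52, -0.74]]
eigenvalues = [-3.2, 2.93]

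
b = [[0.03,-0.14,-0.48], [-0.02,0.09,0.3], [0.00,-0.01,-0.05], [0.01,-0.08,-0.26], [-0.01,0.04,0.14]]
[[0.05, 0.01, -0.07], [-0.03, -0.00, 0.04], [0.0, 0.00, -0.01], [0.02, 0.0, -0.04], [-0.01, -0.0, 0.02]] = b @ [[0.07, -0.04, -0.08],[-0.04, 0.40, -0.13],[-0.08, -0.13, 0.18]]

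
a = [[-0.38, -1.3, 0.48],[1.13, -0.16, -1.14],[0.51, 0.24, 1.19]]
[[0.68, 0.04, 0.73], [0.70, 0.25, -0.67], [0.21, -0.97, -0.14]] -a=[[1.06,1.34,0.25], [-0.43,0.41,0.47], [-0.30,-1.21,-1.33]]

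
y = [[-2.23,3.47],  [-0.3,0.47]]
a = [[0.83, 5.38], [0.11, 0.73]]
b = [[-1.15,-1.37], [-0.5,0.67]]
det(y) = -0.01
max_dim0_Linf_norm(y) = 3.47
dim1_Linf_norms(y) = [3.47, 0.47]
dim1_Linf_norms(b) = [1.37, 0.67]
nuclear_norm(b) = 2.61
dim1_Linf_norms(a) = [5.38, 0.73]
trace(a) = 1.56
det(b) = -1.46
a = y @ b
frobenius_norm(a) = 5.49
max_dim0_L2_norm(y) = 3.5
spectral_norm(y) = 4.16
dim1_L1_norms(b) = [2.52, 1.17]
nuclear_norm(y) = 4.16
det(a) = 0.01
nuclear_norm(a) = 5.50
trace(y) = -1.76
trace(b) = -0.48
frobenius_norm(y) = 4.16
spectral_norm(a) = 5.49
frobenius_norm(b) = 1.97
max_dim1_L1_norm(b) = 2.52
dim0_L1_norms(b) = [1.65, 2.04]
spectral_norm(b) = 1.80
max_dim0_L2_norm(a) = 5.43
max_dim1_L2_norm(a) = 5.44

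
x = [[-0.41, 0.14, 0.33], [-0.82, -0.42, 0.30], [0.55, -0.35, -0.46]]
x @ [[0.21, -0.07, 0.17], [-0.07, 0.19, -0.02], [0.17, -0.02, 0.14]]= [[-0.04, 0.05, -0.03], [-0.09, -0.03, -0.09], [0.06, -0.10, 0.04]]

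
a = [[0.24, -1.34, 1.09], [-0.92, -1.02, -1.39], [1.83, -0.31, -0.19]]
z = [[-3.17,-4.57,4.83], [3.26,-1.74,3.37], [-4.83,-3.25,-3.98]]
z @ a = [[12.28, 7.41, 1.98], [8.55, -3.64, 5.33], [-5.45, 11.02, 0.01]]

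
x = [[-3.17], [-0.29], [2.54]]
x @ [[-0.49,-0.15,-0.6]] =[[1.55,0.48,1.9],  [0.14,0.04,0.17],  [-1.24,-0.38,-1.52]]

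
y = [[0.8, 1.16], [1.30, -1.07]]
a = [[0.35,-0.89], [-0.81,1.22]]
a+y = [[1.15, 0.27], [0.49, 0.15]]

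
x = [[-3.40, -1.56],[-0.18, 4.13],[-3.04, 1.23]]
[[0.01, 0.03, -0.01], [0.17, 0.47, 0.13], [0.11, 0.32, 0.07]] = x@[[-0.02, -0.06, -0.01],[0.04, 0.11, 0.03]]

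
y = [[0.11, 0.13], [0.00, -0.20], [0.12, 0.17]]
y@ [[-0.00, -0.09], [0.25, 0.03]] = [[0.03, -0.01], [-0.05, -0.01], [0.04, -0.01]]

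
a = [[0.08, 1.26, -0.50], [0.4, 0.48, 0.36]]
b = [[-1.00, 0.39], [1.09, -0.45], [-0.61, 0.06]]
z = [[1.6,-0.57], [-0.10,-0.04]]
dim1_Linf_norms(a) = [1.26, 0.48]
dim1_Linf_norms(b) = [1.0, 1.09, 0.61]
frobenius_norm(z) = 1.70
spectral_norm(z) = 1.70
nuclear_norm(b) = 1.86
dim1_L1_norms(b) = [1.39, 1.54, 0.67]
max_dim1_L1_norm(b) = 1.54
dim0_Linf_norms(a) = [0.4, 1.26, 0.5]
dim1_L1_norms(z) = [2.17, 0.14]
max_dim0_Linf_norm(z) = 1.6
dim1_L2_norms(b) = [1.07, 1.18, 0.61]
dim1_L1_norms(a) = [1.84, 1.24]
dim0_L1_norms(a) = [0.48, 1.74, 0.86]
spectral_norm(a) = 1.41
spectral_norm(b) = 1.70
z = a @ b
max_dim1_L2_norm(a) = 1.36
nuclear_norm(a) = 2.02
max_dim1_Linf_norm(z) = 1.6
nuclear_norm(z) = 1.77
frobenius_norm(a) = 1.54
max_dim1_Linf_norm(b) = 1.09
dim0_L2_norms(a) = [0.41, 1.35, 0.62]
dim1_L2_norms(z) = [1.7, 0.11]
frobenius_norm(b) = 1.71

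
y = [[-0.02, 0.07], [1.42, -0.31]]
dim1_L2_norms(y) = [0.07, 1.45]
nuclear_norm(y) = 1.52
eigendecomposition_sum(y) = [[0.13,0.02], [0.37,0.05]] + [[-0.15, 0.05],  [1.05, -0.36]]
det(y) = -0.09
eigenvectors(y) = [[0.33,-0.14], [0.94,0.99]]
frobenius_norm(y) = 1.46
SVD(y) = [[-0.02, 1.0], [1.00, 0.02]] @ diag([1.4538536674319114, 0.06410548880385504]) @ [[0.98, -0.21], [0.21, 0.98]]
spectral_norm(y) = 1.45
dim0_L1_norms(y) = [1.44, 0.38]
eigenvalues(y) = [0.18, -0.51]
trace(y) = -0.33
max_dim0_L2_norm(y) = 1.42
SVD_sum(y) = [[-0.03,0.01], [1.42,-0.31]] + [[0.01, 0.06],[0.0, 0.00]]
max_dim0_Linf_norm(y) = 1.42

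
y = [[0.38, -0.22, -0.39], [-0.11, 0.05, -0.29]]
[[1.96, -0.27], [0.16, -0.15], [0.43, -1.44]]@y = [[0.77, -0.44, -0.69],[0.08, -0.04, -0.02],[0.32, -0.17, 0.25]]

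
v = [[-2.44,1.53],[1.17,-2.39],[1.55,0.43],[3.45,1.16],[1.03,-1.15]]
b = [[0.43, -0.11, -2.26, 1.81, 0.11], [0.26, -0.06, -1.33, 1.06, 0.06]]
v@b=[[-0.65, 0.18, 3.48, -2.79, -0.18], [-0.12, 0.01, 0.53, -0.42, -0.01], [0.78, -0.2, -4.07, 3.26, 0.2], [1.79, -0.45, -9.34, 7.47, 0.45], [0.14, -0.04, -0.8, 0.65, 0.04]]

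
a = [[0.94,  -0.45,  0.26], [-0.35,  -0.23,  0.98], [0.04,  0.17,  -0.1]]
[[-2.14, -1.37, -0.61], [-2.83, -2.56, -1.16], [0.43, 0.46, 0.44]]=a @ [[-0.98, -0.15, 0.52], [0.98, 1.37, 2.15], [-3.01, -2.34, -0.49]]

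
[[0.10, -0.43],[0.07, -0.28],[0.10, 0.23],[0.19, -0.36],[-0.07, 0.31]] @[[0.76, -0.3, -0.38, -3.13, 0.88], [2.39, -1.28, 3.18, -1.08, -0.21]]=[[-0.95, 0.52, -1.41, 0.15, 0.18], [-0.62, 0.34, -0.92, 0.08, 0.12], [0.63, -0.32, 0.69, -0.56, 0.04], [-0.72, 0.4, -1.22, -0.21, 0.24], [0.69, -0.38, 1.01, -0.12, -0.13]]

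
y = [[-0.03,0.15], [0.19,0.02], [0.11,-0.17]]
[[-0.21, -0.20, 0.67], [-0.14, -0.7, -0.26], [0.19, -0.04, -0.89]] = y @ [[-0.6, -3.5, -1.78], [-1.51, -2.00, 4.08]]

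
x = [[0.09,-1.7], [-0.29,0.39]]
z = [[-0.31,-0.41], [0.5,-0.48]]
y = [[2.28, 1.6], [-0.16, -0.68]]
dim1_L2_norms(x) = [1.7, 0.49]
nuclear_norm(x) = 2.01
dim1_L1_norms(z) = [0.72, 0.98]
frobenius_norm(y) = 2.87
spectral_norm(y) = 2.84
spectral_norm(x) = 1.75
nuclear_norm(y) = 3.29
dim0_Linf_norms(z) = [0.5, 0.48]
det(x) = -0.46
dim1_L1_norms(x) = [1.79, 0.68]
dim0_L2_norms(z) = [0.59, 0.63]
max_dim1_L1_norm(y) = 3.88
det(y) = -1.29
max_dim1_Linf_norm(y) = 2.28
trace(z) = -0.79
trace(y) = 1.60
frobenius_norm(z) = 0.86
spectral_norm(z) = 0.70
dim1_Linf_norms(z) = [0.41, 0.5]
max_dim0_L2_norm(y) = 2.29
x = y @ z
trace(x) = 0.48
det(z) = 0.35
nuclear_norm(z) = 1.21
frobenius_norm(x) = 1.77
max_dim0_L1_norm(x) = 2.09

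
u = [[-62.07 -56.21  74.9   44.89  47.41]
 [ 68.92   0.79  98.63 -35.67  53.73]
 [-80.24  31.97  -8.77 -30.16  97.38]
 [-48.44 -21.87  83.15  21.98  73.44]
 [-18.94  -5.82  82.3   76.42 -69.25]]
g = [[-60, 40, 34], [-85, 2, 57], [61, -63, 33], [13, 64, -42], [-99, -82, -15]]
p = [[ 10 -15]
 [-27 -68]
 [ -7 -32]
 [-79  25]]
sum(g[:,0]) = -170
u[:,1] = [-56.21, 0.79, 31.97, -21.87, -5.82]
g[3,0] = 13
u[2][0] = -80.24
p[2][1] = -32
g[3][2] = -42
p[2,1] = -32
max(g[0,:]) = 40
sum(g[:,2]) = 67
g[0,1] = 40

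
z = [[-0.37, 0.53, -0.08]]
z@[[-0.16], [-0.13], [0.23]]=[[-0.03]]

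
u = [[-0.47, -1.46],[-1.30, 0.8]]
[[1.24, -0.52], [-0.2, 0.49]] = u @ [[-0.31, -0.13], [-0.75, 0.4]]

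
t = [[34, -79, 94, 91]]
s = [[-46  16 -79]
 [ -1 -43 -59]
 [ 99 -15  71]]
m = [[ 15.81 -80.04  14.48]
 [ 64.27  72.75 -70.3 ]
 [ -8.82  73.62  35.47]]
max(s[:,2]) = 71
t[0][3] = 91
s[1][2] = -59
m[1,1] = 72.75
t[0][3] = 91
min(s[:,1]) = -43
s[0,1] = 16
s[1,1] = -43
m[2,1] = 73.62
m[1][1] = 72.75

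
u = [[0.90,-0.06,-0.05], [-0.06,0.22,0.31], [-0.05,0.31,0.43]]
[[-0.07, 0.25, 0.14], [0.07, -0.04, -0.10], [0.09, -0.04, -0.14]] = u@[[-0.07, 0.28, 0.14], [0.06, 0.23, -0.08], [0.16, -0.23, -0.25]]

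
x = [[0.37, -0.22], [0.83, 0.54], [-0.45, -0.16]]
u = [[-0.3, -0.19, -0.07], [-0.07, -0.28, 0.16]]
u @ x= [[-0.24, -0.03], [-0.33, -0.16]]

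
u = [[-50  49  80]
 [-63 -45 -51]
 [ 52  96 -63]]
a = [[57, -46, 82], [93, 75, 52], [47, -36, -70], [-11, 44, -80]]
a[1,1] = 75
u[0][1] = 49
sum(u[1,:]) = -159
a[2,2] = -70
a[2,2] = -70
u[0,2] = 80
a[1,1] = 75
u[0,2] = 80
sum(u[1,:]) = -159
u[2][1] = 96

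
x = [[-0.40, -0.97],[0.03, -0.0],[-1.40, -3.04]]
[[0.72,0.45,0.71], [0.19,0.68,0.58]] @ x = [[-1.27, -2.86], [-0.87, -1.95]]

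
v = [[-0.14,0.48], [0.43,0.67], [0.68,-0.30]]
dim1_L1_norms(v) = [0.62, 1.1, 0.98]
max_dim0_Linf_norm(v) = 0.68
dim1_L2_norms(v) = [0.5, 0.8, 0.74]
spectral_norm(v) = 0.88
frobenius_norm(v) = 1.20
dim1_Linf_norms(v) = [0.48, 0.67, 0.68]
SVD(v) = [[-0.51,0.26], [-0.83,-0.39], [0.21,-0.88]] @ diag([0.8786450170255965, 0.8149741922638344]) @ [[-0.16, -0.99], [-0.99, 0.16]]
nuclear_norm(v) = 1.69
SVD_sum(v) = [[0.07, 0.45], [0.12, 0.72], [-0.03, -0.19]] + [[-0.21,0.03], [0.31,-0.05], [0.71,-0.11]]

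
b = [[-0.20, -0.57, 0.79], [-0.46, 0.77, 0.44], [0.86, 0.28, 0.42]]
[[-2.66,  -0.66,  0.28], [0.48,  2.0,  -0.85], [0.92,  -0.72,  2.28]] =b @ [[1.11, -1.42, 2.32], [2.16, 1.72, -0.18], [-1.53, 0.05, 0.81]]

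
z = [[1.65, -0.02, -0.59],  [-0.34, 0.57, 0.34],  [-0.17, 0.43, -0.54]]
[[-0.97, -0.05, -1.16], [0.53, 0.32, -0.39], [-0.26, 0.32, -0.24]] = z@[[-0.30, -0.06, -0.77], [0.27, 0.59, -1.06], [0.8, -0.11, -0.15]]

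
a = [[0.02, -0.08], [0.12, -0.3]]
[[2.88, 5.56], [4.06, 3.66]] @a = [[0.72,  -1.9], [0.52,  -1.42]]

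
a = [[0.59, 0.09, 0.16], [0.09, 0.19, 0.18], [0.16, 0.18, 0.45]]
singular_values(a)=[0.75, 0.38, 0.1]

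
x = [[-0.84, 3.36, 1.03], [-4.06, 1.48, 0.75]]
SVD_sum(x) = [[-2.21, 1.84, 0.71], [-3.08, 2.57, 0.98]] + [[1.37, 1.52, 0.32], [-0.98, -1.09, -0.23]]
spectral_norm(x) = 5.08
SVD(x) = [[-0.58,  -0.81], [-0.81,  0.58]] @ diag([5.08029871424539, 2.5462059959941645]) @ [[0.75,-0.62,-0.24], [-0.66,-0.73,-0.16]]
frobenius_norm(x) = 5.68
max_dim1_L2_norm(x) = 4.39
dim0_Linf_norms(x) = [4.06, 3.36, 1.03]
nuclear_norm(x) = 7.63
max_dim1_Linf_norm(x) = 4.06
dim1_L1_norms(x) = [5.23, 6.29]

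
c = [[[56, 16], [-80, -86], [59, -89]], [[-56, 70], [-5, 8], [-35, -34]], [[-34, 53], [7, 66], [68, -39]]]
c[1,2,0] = -35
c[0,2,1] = -89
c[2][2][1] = -39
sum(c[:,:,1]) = -35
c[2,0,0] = -34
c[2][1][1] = 66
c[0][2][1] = -89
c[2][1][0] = 7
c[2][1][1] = 66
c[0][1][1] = -86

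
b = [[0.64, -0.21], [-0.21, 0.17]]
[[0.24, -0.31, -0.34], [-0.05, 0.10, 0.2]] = b@[[0.46, -0.50, -0.23],[0.25, -0.03, 0.92]]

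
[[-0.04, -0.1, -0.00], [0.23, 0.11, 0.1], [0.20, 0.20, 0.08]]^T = [[-0.04, 0.23, 0.2], [-0.1, 0.11, 0.2], [-0.00, 0.1, 0.08]]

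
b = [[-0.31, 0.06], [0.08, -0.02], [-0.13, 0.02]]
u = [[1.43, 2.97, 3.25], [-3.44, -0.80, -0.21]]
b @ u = [[-0.65,-0.97,-1.02],[0.18,0.25,0.26],[-0.25,-0.4,-0.43]]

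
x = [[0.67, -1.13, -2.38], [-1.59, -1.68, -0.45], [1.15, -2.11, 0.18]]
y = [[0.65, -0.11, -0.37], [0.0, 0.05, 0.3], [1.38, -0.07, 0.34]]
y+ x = [[1.32, -1.24, -2.75], [-1.59, -1.63, -0.15], [2.53, -2.18, 0.52]]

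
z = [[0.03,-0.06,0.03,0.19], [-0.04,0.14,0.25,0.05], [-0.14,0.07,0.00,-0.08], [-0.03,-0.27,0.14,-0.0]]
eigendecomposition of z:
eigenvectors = [[-0.39+0.00j, -0.06+0.54j, -0.06-0.54j, (0.64+0j)],[0.70+0.00j, (-0.1+0.4j), (-0.1-0.4j), (-0.16+0j)],[(0.45+0j), (-0.2-0.23j), (-0.2+0.23j), (0.4+0j)],[-0.39+0.00j, (-0.66+0j), -0.66-0.00j, -0.64+0.00j]]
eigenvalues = [(0.3+0j), (-0+0.24j), (-0-0.24j), (-0.13+0j)]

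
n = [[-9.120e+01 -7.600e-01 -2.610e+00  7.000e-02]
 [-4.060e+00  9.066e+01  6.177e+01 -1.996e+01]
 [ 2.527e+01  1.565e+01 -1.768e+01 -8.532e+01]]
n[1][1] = 90.66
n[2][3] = -85.32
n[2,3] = -85.32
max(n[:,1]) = 90.66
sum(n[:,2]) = 41.480000000000004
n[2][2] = -17.68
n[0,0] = -91.2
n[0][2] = -2.61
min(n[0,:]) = -91.2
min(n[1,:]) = -19.96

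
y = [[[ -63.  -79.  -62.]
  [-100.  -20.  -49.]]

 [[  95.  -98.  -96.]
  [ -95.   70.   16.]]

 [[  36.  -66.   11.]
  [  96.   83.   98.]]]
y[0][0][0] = -63.0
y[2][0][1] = -66.0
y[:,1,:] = [[-100.0, -20.0, -49.0], [-95.0, 70.0, 16.0], [96.0, 83.0, 98.0]]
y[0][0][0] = -63.0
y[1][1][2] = 16.0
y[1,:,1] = [-98.0, 70.0]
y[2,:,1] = [-66.0, 83.0]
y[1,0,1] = -98.0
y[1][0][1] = -98.0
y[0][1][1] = -20.0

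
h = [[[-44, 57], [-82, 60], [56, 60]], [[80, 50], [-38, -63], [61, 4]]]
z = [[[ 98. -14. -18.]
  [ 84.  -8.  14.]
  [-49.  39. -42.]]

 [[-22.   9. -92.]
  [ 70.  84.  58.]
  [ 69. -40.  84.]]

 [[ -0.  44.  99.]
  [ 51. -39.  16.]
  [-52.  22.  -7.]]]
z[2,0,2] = 99.0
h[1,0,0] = 80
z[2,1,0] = 51.0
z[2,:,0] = [-0.0, 51.0, -52.0]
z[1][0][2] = -92.0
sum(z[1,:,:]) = 220.0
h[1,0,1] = 50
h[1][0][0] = 80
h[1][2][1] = 4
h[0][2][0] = 56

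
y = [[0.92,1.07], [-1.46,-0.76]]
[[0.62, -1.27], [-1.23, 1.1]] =y@[[0.97, -0.25], [-0.25, -0.97]]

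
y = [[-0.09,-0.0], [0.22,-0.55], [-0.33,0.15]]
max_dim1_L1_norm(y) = 0.77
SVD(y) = [[-0.07, -0.32], [0.88, -0.46], [-0.46, -0.83]] @ diag([0.6583696562332579, 0.2386407252572406]) @ [[0.54, -0.84], [0.84, 0.54]]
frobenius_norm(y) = 0.70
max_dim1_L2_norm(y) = 0.59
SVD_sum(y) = [[-0.03, 0.04],[0.31, -0.49],[-0.16, 0.26]] + [[-0.06,-0.04], [-0.09,-0.06], [-0.17,-0.11]]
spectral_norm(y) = 0.66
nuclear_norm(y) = 0.90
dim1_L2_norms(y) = [0.09, 0.59, 0.36]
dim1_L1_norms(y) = [0.09, 0.77, 0.48]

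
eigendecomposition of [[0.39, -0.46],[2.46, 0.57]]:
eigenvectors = [[0.03-0.40j, (0.03+0.4j)], [(-0.92+0j), -0.92-0.00j]]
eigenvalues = [(0.48+1.06j), (0.48-1.06j)]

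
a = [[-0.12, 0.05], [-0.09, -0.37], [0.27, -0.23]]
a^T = [[-0.12, -0.09, 0.27], [0.05, -0.37, -0.23]]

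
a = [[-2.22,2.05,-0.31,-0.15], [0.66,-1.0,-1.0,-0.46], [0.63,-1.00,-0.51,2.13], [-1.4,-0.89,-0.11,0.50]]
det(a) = -12.410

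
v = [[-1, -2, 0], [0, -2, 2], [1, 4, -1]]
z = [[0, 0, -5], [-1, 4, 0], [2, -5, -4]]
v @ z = [[2, -8, 5], [6, -18, -8], [-6, 21, -1]]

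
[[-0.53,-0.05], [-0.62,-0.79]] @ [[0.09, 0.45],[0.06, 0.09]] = [[-0.05, -0.24], [-0.1, -0.35]]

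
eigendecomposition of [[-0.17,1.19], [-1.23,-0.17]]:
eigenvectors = [[0.00-0.70j, 0.00+0.70j],  [0.71+0.00j, (0.71-0j)]]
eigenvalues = [(-0.17+1.21j), (-0.17-1.21j)]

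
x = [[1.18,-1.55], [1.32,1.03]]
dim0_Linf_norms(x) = [1.32, 1.55]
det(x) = 3.26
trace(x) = 2.21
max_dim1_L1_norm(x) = 2.73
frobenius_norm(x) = 2.57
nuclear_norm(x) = 3.62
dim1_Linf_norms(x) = [1.55, 1.32]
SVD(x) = [[-1.0, 0.04],[0.04, 1.00]] @ diag([1.9484413481936276, 1.6738507438387087]) @ [[-0.58, 0.82], [0.82, 0.58]]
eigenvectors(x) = [[(0.73+0j), 0.73-0.00j], [0.04-0.68j, 0.04+0.68j]]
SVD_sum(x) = [[1.13, -1.59],[-0.04, 0.06]] + [[0.05, 0.04], [1.36, 0.97]]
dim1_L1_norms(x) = [2.73, 2.35]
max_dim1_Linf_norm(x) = 1.55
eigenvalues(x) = [(1.1+1.43j), (1.1-1.43j)]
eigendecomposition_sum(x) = [[0.59+0.69j,  (-0.77+0.6j)],[(0.66-0.51j),  (0.52+0.74j)]] + [[0.59-0.69j, (-0.77-0.6j)], [(0.66+0.51j), 0.52-0.74j]]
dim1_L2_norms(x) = [1.95, 1.67]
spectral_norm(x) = 1.95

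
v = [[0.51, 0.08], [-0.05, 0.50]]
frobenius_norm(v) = 0.72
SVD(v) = [[-0.85, -0.53], [-0.53, 0.85]] @ diag([0.5249773730248806, 0.49335459642319673]) @ [[-0.77, -0.64], [-0.64, 0.77]]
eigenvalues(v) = [(0.5+0.06j), (0.5-0.06j)]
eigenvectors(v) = [[(0.78+0j), (0.78-0j)], [-0.05+0.62j, (-0.05-0.62j)]]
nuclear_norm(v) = 1.02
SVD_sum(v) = [[0.34,0.28], [0.22,0.18]] + [[0.17,-0.2], [-0.27,0.32]]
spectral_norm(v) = 0.52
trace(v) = 1.01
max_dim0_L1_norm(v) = 0.58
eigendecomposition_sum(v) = [[0.26+0.01j, (0.04-0.32j)], [(-0.02+0.2j), 0.25+0.05j]] + [[0.26-0.01j, 0.04+0.32j], [(-0.02-0.2j), (0.25-0.05j)]]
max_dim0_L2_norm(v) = 0.51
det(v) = 0.26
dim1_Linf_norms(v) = [0.51, 0.5]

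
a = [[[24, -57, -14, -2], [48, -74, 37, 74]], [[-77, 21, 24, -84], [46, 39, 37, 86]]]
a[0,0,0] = 24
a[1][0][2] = 24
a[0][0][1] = -57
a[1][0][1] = 21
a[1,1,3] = 86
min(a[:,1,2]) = 37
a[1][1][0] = 46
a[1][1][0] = 46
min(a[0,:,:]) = -74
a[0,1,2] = 37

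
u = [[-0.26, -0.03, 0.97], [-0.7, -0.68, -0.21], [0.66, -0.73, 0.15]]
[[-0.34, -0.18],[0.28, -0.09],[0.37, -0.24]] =u@ [[0.14, -0.05], [-0.45, 0.24], [-0.33, -0.19]]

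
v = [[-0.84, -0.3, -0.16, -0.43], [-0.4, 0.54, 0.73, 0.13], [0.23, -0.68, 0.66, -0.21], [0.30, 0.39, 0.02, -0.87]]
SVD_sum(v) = [[-0.41, 0.14, 0.09, 0.16], [-0.6, 0.21, 0.13, 0.23], [0.31, -0.11, -0.07, -0.12], [0.38, -0.13, -0.08, -0.15]] + [[-0.34, -0.08, -0.37, -0.61], [0.14, 0.03, 0.15, 0.25], [0.07, 0.02, 0.08, 0.13], [-0.21, -0.05, -0.23, -0.38]] + [[-0.09, -0.37, 0.06, 0.06], [0.06, 0.26, -0.05, -0.04], [-0.15, -0.63, 0.11, 0.10], [0.13, 0.54, -0.09, -0.09]] + [[-0.00,  0.0,  0.06,  -0.04], [-0.0,  0.04,  0.50,  -0.31], [-0.00,  0.04,  0.54,  -0.33], [-0.00,  0.03,  0.42,  -0.26]]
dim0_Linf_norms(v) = [0.84, 0.68, 0.73, 0.87]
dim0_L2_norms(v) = [1.0, 1.0, 1.0, 1.0]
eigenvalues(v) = [(-0.92+0.39j), (-0.92-0.39j), (0.67+0.74j), (0.67-0.74j)]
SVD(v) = [[-0.47,0.79,-0.39,0.07],[-0.69,-0.32,0.28,0.59],[0.35,-0.17,-0.67,0.63],[0.43,0.49,0.57,0.5]] @ diag([1.0048244158687922, 1.0038601313264601, 0.9973022252800994, 0.9949276362924707]) @ [[0.87, -0.3, -0.18, -0.34],[-0.43, -0.1, -0.46, -0.77],[0.23, 0.95, -0.16, -0.16],[-0.0, 0.06, 0.85, -0.52]]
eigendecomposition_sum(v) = [[(-0.44+0.18j), (-0.07+0.12j), -0.00-0.03j, (-0.2-0.43j)],[-0.14-0.04j, (-0.04+0.02j), 0.01-0.01j, (0.03-0.14j)],[(0.02+0.02j), (0.01+0j), (-0+0j), -0.02+0.02j],[0.17+0.45j, 0.12+0.07j, (-0.03+0j), (-0.45+0.19j)]] + [[(-0.44-0.18j), -0.07-0.12j, -0.00+0.03j, -0.20+0.43j], [(-0.14+0.04j), -0.04-0.02j, (0.01+0.01j), 0.03+0.14j], [0.02-0.02j, 0.01-0.00j, (-0-0j), -0.02-0.02j], [0.17-0.45j, (0.12-0.07j), (-0.03-0j), -0.45-0.19j]] + [[0.02+0.02j, -0.08-0.07j, -0.08+0.08j, -0.01-0.02j], [-0.06-0.09j, (0.31+0.34j), (0.36-0.31j), 0.03+0.08j], [(0.09-0.07j), -0.35+0.33j, 0.33+0.37j, (-0.08+0.04j)], [-0.02-0.01j, (0.08+0.04j), 0.04-0.08j, 0.01+0.01j]] + [[0.02-0.02j, -0.08+0.07j, -0.08-0.08j, -0.01+0.02j], [-0.06+0.09j, 0.31-0.34j, 0.36+0.31j, 0.03-0.08j], [0.09+0.07j, (-0.35-0.33j), 0.33-0.37j, (-0.08-0.04j)], [-0.02+0.01j, (0.08-0.04j), 0.04+0.08j, 0.01-0.01j]]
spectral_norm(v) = 1.00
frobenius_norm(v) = 2.00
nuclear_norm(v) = 4.00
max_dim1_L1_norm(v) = 1.8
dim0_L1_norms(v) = [1.77, 1.91, 1.57, 1.64]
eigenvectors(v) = [[(-0.03-0.69j), -0.03+0.69j, (-0.01-0.16j), -0.01+0.16j], [(0.12-0.17j), (0.12+0.17j), -0.01+0.68j, -0.01-0.68j], [-0.04+0.02j, (-0.04-0.02j), -0.71+0.00j, -0.71-0.00j], [(-0.69+0j), (-0.69-0j), 0.04+0.12j, 0.04-0.12j]]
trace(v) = -0.51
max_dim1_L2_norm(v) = 1.0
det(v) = 1.00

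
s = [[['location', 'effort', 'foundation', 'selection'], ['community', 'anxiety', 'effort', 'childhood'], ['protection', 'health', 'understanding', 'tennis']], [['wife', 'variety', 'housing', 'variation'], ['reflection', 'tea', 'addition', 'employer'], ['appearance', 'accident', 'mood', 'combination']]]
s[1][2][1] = 'accident'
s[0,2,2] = 'understanding'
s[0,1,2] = 'effort'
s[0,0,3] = 'selection'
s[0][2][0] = 'protection'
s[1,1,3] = 'employer'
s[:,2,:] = [['protection', 'health', 'understanding', 'tennis'], ['appearance', 'accident', 'mood', 'combination']]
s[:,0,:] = [['location', 'effort', 'foundation', 'selection'], ['wife', 'variety', 'housing', 'variation']]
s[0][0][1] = 'effort'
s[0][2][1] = 'health'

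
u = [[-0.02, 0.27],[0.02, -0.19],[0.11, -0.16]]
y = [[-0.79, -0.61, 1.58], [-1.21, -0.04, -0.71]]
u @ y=[[-0.31, 0.0, -0.22], [0.21, -0.0, 0.17], [0.11, -0.06, 0.29]]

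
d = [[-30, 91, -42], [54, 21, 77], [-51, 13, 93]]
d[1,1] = 21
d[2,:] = [-51, 13, 93]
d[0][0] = -30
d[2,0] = -51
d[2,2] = 93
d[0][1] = 91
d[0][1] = 91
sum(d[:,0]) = -27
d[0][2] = -42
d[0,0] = -30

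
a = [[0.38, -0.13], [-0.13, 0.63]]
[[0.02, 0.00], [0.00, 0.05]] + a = [[0.4,-0.13], [-0.13,0.68]]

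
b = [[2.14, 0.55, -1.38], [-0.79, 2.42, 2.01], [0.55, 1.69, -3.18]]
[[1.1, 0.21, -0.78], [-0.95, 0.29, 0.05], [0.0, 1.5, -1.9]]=b@[[0.56, -0.2, -0.01],[-0.2, 0.33, -0.33],[-0.01, -0.33, 0.42]]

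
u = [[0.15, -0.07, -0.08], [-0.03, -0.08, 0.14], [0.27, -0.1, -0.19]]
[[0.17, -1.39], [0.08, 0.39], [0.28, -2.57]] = u @[[-0.06, -5.56], [-1.93, 3.71], [-0.56, 3.69]]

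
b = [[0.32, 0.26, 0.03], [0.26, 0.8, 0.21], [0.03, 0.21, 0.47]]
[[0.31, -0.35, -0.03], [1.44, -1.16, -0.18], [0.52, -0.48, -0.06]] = b@ [[-0.62, 0.04, 0.11],[1.93, -1.36, -0.26],[0.28, -0.41, -0.02]]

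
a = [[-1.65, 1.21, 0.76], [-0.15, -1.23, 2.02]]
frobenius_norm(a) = 3.22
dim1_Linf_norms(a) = [1.65, 2.02]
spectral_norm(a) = 2.39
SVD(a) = [[0.3, 0.95], [0.95, -0.30]] @ diag([2.389071985009481, 2.16155847722028]) @ [[-0.27,  -0.34,  0.9], [-0.71,  0.70,  0.06]]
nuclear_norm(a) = 4.55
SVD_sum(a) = [[-0.19, -0.24, 0.64],[-0.61, -0.78, 2.06]] + [[-1.46, 1.45, 0.12], [0.46, -0.45, -0.04]]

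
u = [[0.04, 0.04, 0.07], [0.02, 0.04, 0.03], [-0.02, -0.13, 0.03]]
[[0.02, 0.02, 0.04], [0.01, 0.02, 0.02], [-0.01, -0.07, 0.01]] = u@[[0.51, -0.04, -0.05],  [-0.04, 0.57, 0.05],  [-0.05, 0.05, 0.54]]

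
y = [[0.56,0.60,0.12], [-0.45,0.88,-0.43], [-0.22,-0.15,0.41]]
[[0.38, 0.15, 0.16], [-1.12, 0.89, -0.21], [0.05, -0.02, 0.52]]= y@[[1.07, -0.5, -0.24], [-0.47, 0.73, 0.25], [0.53, -0.06, 1.24]]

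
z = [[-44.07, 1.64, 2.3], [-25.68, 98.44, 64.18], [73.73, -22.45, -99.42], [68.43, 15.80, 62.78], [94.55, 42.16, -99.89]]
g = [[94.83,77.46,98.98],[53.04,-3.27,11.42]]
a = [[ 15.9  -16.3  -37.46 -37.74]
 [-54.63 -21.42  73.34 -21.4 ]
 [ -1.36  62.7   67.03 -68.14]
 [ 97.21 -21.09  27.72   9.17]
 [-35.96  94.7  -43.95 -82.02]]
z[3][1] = 15.8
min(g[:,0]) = 53.04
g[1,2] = 11.42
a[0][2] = -37.46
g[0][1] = 77.46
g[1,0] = 53.04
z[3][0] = 68.43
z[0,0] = -44.07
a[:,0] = [15.9, -54.63, -1.36, 97.21, -35.96]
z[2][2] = -99.42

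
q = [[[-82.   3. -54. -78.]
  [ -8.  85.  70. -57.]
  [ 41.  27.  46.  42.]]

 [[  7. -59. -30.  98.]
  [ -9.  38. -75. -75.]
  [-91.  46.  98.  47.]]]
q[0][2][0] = 41.0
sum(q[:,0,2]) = -84.0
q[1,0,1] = -59.0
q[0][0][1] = 3.0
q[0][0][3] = -78.0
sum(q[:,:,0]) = -142.0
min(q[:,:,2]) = -75.0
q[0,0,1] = 3.0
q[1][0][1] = -59.0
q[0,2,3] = 42.0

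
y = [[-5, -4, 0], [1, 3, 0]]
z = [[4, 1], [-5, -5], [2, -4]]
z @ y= [[-19, -13, 0], [20, 5, 0], [-14, -20, 0]]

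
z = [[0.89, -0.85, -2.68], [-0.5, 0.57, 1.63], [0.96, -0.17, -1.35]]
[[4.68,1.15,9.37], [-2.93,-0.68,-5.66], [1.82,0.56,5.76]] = z @ [[-0.44,-0.26,2.78], [-1.21,0.46,-1.49], [-1.51,-0.66,-2.10]]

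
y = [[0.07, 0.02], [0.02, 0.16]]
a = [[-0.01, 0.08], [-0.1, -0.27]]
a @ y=[[0.00,0.01], [-0.01,-0.05]]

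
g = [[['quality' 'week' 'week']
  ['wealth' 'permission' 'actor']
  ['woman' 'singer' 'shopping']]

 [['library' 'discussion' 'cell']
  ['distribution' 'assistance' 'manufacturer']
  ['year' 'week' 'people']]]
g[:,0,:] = [['quality', 'week', 'week'], ['library', 'discussion', 'cell']]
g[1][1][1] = 'assistance'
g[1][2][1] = 'week'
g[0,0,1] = 'week'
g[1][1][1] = 'assistance'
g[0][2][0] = 'woman'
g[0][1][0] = 'wealth'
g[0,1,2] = 'actor'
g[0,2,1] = 'singer'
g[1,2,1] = 'week'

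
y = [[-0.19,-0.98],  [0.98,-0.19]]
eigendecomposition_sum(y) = [[-0.10+0.49j,(-0.49-0.09j)], [0.49+0.10j,(-0.1+0.49j)]] + [[-0.10-0.49j, -0.49+0.09j],[0.49-0.10j, -0.10-0.49j]]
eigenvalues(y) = [(-0.19+0.98j), (-0.19-0.98j)]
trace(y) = -0.38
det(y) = 1.00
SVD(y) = [[-0.19, 0.98],  [0.98, 0.19]] @ diag([0.9982484660644363, 0.9982484660644362]) @ [[1.0,0.0], [-0.0,-1.0]]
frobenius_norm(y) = 1.41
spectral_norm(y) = 1.00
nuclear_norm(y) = 2.00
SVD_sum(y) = [[-0.19, 0.00], [0.98, 0.0]] + [[0.0,-0.98], [0.0,-0.19]]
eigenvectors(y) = [[0.00+0.71j, 0.00-0.71j],[0.71+0.00j, 0.71-0.00j]]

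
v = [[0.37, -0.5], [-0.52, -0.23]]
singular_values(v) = [0.66, 0.52]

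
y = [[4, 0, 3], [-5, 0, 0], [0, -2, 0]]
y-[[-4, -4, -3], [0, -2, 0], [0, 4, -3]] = [[8, 4, 6], [-5, 2, 0], [0, -6, 3]]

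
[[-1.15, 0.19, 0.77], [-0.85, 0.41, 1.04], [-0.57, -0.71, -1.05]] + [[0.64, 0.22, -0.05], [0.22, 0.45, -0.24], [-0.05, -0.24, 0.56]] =[[-0.51, 0.41, 0.72],[-0.63, 0.86, 0.8],[-0.62, -0.95, -0.49]]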